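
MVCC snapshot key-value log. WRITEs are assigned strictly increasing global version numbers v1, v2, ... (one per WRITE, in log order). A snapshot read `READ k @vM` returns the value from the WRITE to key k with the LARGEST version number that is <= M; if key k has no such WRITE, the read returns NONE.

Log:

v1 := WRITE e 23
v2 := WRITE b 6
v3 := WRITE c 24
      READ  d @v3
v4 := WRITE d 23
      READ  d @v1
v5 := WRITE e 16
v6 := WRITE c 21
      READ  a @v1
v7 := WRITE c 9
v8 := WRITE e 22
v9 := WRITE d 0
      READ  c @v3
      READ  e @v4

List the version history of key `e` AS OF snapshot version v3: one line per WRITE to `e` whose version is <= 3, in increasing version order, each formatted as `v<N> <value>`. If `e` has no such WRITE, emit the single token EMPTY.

Scan writes for key=e with version <= 3:
  v1 WRITE e 23 -> keep
  v2 WRITE b 6 -> skip
  v3 WRITE c 24 -> skip
  v4 WRITE d 23 -> skip
  v5 WRITE e 16 -> drop (> snap)
  v6 WRITE c 21 -> skip
  v7 WRITE c 9 -> skip
  v8 WRITE e 22 -> drop (> snap)
  v9 WRITE d 0 -> skip
Collected: [(1, 23)]

Answer: v1 23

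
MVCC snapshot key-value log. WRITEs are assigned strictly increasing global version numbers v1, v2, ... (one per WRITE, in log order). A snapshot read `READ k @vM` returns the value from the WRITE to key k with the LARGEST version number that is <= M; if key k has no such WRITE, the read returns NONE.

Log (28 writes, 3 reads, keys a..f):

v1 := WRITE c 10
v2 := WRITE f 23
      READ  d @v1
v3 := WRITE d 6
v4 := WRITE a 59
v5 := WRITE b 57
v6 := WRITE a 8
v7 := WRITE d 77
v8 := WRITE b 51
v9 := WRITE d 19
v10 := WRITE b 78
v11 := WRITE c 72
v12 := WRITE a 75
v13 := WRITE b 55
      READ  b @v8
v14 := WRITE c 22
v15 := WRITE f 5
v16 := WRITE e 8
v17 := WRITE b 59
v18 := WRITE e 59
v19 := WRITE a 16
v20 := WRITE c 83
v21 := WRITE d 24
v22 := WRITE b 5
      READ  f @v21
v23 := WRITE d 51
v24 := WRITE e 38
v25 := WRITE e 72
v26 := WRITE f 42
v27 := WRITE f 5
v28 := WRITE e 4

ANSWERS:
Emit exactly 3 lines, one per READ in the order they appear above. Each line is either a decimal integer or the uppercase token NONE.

Answer: NONE
51
5

Derivation:
v1: WRITE c=10  (c history now [(1, 10)])
v2: WRITE f=23  (f history now [(2, 23)])
READ d @v1: history=[] -> no version <= 1 -> NONE
v3: WRITE d=6  (d history now [(3, 6)])
v4: WRITE a=59  (a history now [(4, 59)])
v5: WRITE b=57  (b history now [(5, 57)])
v6: WRITE a=8  (a history now [(4, 59), (6, 8)])
v7: WRITE d=77  (d history now [(3, 6), (7, 77)])
v8: WRITE b=51  (b history now [(5, 57), (8, 51)])
v9: WRITE d=19  (d history now [(3, 6), (7, 77), (9, 19)])
v10: WRITE b=78  (b history now [(5, 57), (8, 51), (10, 78)])
v11: WRITE c=72  (c history now [(1, 10), (11, 72)])
v12: WRITE a=75  (a history now [(4, 59), (6, 8), (12, 75)])
v13: WRITE b=55  (b history now [(5, 57), (8, 51), (10, 78), (13, 55)])
READ b @v8: history=[(5, 57), (8, 51), (10, 78), (13, 55)] -> pick v8 -> 51
v14: WRITE c=22  (c history now [(1, 10), (11, 72), (14, 22)])
v15: WRITE f=5  (f history now [(2, 23), (15, 5)])
v16: WRITE e=8  (e history now [(16, 8)])
v17: WRITE b=59  (b history now [(5, 57), (8, 51), (10, 78), (13, 55), (17, 59)])
v18: WRITE e=59  (e history now [(16, 8), (18, 59)])
v19: WRITE a=16  (a history now [(4, 59), (6, 8), (12, 75), (19, 16)])
v20: WRITE c=83  (c history now [(1, 10), (11, 72), (14, 22), (20, 83)])
v21: WRITE d=24  (d history now [(3, 6), (7, 77), (9, 19), (21, 24)])
v22: WRITE b=5  (b history now [(5, 57), (8, 51), (10, 78), (13, 55), (17, 59), (22, 5)])
READ f @v21: history=[(2, 23), (15, 5)] -> pick v15 -> 5
v23: WRITE d=51  (d history now [(3, 6), (7, 77), (9, 19), (21, 24), (23, 51)])
v24: WRITE e=38  (e history now [(16, 8), (18, 59), (24, 38)])
v25: WRITE e=72  (e history now [(16, 8), (18, 59), (24, 38), (25, 72)])
v26: WRITE f=42  (f history now [(2, 23), (15, 5), (26, 42)])
v27: WRITE f=5  (f history now [(2, 23), (15, 5), (26, 42), (27, 5)])
v28: WRITE e=4  (e history now [(16, 8), (18, 59), (24, 38), (25, 72), (28, 4)])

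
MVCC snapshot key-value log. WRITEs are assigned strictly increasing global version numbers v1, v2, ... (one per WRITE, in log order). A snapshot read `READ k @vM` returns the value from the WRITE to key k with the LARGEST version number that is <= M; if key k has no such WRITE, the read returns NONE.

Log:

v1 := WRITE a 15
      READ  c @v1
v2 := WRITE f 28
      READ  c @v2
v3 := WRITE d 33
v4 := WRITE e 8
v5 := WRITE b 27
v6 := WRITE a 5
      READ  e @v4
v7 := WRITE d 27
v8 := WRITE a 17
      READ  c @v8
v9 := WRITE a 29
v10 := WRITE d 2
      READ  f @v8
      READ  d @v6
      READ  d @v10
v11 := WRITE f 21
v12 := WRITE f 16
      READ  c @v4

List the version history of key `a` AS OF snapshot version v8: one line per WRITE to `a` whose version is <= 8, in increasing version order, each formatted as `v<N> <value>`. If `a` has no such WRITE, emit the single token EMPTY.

Scan writes for key=a with version <= 8:
  v1 WRITE a 15 -> keep
  v2 WRITE f 28 -> skip
  v3 WRITE d 33 -> skip
  v4 WRITE e 8 -> skip
  v5 WRITE b 27 -> skip
  v6 WRITE a 5 -> keep
  v7 WRITE d 27 -> skip
  v8 WRITE a 17 -> keep
  v9 WRITE a 29 -> drop (> snap)
  v10 WRITE d 2 -> skip
  v11 WRITE f 21 -> skip
  v12 WRITE f 16 -> skip
Collected: [(1, 15), (6, 5), (8, 17)]

Answer: v1 15
v6 5
v8 17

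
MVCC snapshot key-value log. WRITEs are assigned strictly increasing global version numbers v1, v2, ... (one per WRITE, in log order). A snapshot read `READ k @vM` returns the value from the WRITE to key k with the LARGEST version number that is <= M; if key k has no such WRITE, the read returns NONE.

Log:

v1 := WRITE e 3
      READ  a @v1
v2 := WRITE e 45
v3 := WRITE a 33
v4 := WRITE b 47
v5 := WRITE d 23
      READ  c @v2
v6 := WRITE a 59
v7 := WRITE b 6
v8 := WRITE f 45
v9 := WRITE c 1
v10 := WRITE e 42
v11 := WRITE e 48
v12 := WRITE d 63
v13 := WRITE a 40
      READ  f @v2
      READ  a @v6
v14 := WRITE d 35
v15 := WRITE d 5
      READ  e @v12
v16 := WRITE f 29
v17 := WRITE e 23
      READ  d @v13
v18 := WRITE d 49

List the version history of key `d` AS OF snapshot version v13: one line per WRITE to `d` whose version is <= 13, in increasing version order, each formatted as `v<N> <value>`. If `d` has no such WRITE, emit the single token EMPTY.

Scan writes for key=d with version <= 13:
  v1 WRITE e 3 -> skip
  v2 WRITE e 45 -> skip
  v3 WRITE a 33 -> skip
  v4 WRITE b 47 -> skip
  v5 WRITE d 23 -> keep
  v6 WRITE a 59 -> skip
  v7 WRITE b 6 -> skip
  v8 WRITE f 45 -> skip
  v9 WRITE c 1 -> skip
  v10 WRITE e 42 -> skip
  v11 WRITE e 48 -> skip
  v12 WRITE d 63 -> keep
  v13 WRITE a 40 -> skip
  v14 WRITE d 35 -> drop (> snap)
  v15 WRITE d 5 -> drop (> snap)
  v16 WRITE f 29 -> skip
  v17 WRITE e 23 -> skip
  v18 WRITE d 49 -> drop (> snap)
Collected: [(5, 23), (12, 63)]

Answer: v5 23
v12 63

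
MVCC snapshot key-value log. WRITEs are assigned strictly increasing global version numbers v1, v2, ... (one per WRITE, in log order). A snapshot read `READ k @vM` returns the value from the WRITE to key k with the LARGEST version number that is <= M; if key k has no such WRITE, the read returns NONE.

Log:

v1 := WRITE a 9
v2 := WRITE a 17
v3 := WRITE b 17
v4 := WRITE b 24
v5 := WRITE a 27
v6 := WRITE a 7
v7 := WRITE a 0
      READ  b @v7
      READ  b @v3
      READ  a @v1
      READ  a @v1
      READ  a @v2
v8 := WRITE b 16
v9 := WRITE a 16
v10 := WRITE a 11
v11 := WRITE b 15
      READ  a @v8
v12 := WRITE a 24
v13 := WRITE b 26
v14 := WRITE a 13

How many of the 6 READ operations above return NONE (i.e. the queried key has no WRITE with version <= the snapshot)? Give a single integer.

v1: WRITE a=9  (a history now [(1, 9)])
v2: WRITE a=17  (a history now [(1, 9), (2, 17)])
v3: WRITE b=17  (b history now [(3, 17)])
v4: WRITE b=24  (b history now [(3, 17), (4, 24)])
v5: WRITE a=27  (a history now [(1, 9), (2, 17), (5, 27)])
v6: WRITE a=7  (a history now [(1, 9), (2, 17), (5, 27), (6, 7)])
v7: WRITE a=0  (a history now [(1, 9), (2, 17), (5, 27), (6, 7), (7, 0)])
READ b @v7: history=[(3, 17), (4, 24)] -> pick v4 -> 24
READ b @v3: history=[(3, 17), (4, 24)] -> pick v3 -> 17
READ a @v1: history=[(1, 9), (2, 17), (5, 27), (6, 7), (7, 0)] -> pick v1 -> 9
READ a @v1: history=[(1, 9), (2, 17), (5, 27), (6, 7), (7, 0)] -> pick v1 -> 9
READ a @v2: history=[(1, 9), (2, 17), (5, 27), (6, 7), (7, 0)] -> pick v2 -> 17
v8: WRITE b=16  (b history now [(3, 17), (4, 24), (8, 16)])
v9: WRITE a=16  (a history now [(1, 9), (2, 17), (5, 27), (6, 7), (7, 0), (9, 16)])
v10: WRITE a=11  (a history now [(1, 9), (2, 17), (5, 27), (6, 7), (7, 0), (9, 16), (10, 11)])
v11: WRITE b=15  (b history now [(3, 17), (4, 24), (8, 16), (11, 15)])
READ a @v8: history=[(1, 9), (2, 17), (5, 27), (6, 7), (7, 0), (9, 16), (10, 11)] -> pick v7 -> 0
v12: WRITE a=24  (a history now [(1, 9), (2, 17), (5, 27), (6, 7), (7, 0), (9, 16), (10, 11), (12, 24)])
v13: WRITE b=26  (b history now [(3, 17), (4, 24), (8, 16), (11, 15), (13, 26)])
v14: WRITE a=13  (a history now [(1, 9), (2, 17), (5, 27), (6, 7), (7, 0), (9, 16), (10, 11), (12, 24), (14, 13)])
Read results in order: ['24', '17', '9', '9', '17', '0']
NONE count = 0

Answer: 0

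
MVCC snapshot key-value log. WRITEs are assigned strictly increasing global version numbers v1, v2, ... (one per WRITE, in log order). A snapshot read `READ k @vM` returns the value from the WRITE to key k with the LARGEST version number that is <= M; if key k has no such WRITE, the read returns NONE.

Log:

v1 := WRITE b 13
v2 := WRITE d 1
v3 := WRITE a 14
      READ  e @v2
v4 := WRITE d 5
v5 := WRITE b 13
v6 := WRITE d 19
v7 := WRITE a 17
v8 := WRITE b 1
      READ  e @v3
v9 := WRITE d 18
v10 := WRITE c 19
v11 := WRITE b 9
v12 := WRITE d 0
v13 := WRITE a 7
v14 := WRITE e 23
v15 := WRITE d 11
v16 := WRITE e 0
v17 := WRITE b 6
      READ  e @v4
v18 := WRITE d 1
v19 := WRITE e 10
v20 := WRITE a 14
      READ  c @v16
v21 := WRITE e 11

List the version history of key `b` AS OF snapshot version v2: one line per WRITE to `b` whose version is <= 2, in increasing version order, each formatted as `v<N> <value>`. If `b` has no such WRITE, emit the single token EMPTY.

Scan writes for key=b with version <= 2:
  v1 WRITE b 13 -> keep
  v2 WRITE d 1 -> skip
  v3 WRITE a 14 -> skip
  v4 WRITE d 5 -> skip
  v5 WRITE b 13 -> drop (> snap)
  v6 WRITE d 19 -> skip
  v7 WRITE a 17 -> skip
  v8 WRITE b 1 -> drop (> snap)
  v9 WRITE d 18 -> skip
  v10 WRITE c 19 -> skip
  v11 WRITE b 9 -> drop (> snap)
  v12 WRITE d 0 -> skip
  v13 WRITE a 7 -> skip
  v14 WRITE e 23 -> skip
  v15 WRITE d 11 -> skip
  v16 WRITE e 0 -> skip
  v17 WRITE b 6 -> drop (> snap)
  v18 WRITE d 1 -> skip
  v19 WRITE e 10 -> skip
  v20 WRITE a 14 -> skip
  v21 WRITE e 11 -> skip
Collected: [(1, 13)]

Answer: v1 13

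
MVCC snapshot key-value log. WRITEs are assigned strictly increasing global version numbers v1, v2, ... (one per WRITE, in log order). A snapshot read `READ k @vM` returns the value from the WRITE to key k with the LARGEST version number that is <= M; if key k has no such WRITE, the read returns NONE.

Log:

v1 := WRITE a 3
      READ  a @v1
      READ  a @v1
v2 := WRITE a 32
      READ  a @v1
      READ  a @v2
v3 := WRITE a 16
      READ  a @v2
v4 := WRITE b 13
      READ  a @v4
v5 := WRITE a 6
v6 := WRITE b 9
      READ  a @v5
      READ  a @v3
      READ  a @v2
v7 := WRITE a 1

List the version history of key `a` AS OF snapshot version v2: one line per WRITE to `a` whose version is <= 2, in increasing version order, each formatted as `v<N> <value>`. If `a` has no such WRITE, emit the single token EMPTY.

Answer: v1 3
v2 32

Derivation:
Scan writes for key=a with version <= 2:
  v1 WRITE a 3 -> keep
  v2 WRITE a 32 -> keep
  v3 WRITE a 16 -> drop (> snap)
  v4 WRITE b 13 -> skip
  v5 WRITE a 6 -> drop (> snap)
  v6 WRITE b 9 -> skip
  v7 WRITE a 1 -> drop (> snap)
Collected: [(1, 3), (2, 32)]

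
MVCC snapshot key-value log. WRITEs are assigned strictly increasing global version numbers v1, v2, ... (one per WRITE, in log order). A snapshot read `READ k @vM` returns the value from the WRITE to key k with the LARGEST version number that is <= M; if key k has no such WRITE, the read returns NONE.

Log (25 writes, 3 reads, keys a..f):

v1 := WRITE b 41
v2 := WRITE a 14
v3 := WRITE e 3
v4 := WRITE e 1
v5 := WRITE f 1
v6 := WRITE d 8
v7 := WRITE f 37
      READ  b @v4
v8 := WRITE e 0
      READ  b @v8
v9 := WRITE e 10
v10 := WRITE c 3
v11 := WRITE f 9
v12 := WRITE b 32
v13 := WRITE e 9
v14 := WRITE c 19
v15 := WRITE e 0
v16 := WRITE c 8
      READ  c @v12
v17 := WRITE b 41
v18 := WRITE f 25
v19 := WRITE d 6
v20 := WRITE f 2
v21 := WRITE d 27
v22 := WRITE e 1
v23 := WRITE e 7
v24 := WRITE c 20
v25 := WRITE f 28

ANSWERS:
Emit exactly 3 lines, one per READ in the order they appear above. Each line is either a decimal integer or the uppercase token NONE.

Answer: 41
41
3

Derivation:
v1: WRITE b=41  (b history now [(1, 41)])
v2: WRITE a=14  (a history now [(2, 14)])
v3: WRITE e=3  (e history now [(3, 3)])
v4: WRITE e=1  (e history now [(3, 3), (4, 1)])
v5: WRITE f=1  (f history now [(5, 1)])
v6: WRITE d=8  (d history now [(6, 8)])
v7: WRITE f=37  (f history now [(5, 1), (7, 37)])
READ b @v4: history=[(1, 41)] -> pick v1 -> 41
v8: WRITE e=0  (e history now [(3, 3), (4, 1), (8, 0)])
READ b @v8: history=[(1, 41)] -> pick v1 -> 41
v9: WRITE e=10  (e history now [(3, 3), (4, 1), (8, 0), (9, 10)])
v10: WRITE c=3  (c history now [(10, 3)])
v11: WRITE f=9  (f history now [(5, 1), (7, 37), (11, 9)])
v12: WRITE b=32  (b history now [(1, 41), (12, 32)])
v13: WRITE e=9  (e history now [(3, 3), (4, 1), (8, 0), (9, 10), (13, 9)])
v14: WRITE c=19  (c history now [(10, 3), (14, 19)])
v15: WRITE e=0  (e history now [(3, 3), (4, 1), (8, 0), (9, 10), (13, 9), (15, 0)])
v16: WRITE c=8  (c history now [(10, 3), (14, 19), (16, 8)])
READ c @v12: history=[(10, 3), (14, 19), (16, 8)] -> pick v10 -> 3
v17: WRITE b=41  (b history now [(1, 41), (12, 32), (17, 41)])
v18: WRITE f=25  (f history now [(5, 1), (7, 37), (11, 9), (18, 25)])
v19: WRITE d=6  (d history now [(6, 8), (19, 6)])
v20: WRITE f=2  (f history now [(5, 1), (7, 37), (11, 9), (18, 25), (20, 2)])
v21: WRITE d=27  (d history now [(6, 8), (19, 6), (21, 27)])
v22: WRITE e=1  (e history now [(3, 3), (4, 1), (8, 0), (9, 10), (13, 9), (15, 0), (22, 1)])
v23: WRITE e=7  (e history now [(3, 3), (4, 1), (8, 0), (9, 10), (13, 9), (15, 0), (22, 1), (23, 7)])
v24: WRITE c=20  (c history now [(10, 3), (14, 19), (16, 8), (24, 20)])
v25: WRITE f=28  (f history now [(5, 1), (7, 37), (11, 9), (18, 25), (20, 2), (25, 28)])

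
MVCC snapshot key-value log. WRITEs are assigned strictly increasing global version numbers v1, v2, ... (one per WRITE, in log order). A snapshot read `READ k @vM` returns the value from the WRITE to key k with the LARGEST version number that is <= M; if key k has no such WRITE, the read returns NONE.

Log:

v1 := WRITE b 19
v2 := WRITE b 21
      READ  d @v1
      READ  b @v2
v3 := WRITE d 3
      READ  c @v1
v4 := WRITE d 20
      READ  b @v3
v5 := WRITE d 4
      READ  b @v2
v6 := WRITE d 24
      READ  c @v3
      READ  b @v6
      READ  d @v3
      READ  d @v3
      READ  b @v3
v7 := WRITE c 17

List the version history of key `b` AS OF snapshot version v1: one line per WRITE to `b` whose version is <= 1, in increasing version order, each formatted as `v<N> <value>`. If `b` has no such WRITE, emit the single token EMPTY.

Answer: v1 19

Derivation:
Scan writes for key=b with version <= 1:
  v1 WRITE b 19 -> keep
  v2 WRITE b 21 -> drop (> snap)
  v3 WRITE d 3 -> skip
  v4 WRITE d 20 -> skip
  v5 WRITE d 4 -> skip
  v6 WRITE d 24 -> skip
  v7 WRITE c 17 -> skip
Collected: [(1, 19)]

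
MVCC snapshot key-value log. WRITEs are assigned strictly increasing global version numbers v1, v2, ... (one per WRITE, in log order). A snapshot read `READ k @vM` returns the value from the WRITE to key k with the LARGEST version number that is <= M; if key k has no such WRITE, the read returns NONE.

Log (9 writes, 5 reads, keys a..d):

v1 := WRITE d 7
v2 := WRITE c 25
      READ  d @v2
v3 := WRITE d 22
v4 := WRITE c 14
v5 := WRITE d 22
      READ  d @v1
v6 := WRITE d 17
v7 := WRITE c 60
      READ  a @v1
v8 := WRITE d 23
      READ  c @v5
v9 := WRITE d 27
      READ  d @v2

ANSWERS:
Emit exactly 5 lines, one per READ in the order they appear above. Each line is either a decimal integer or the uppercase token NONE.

Answer: 7
7
NONE
14
7

Derivation:
v1: WRITE d=7  (d history now [(1, 7)])
v2: WRITE c=25  (c history now [(2, 25)])
READ d @v2: history=[(1, 7)] -> pick v1 -> 7
v3: WRITE d=22  (d history now [(1, 7), (3, 22)])
v4: WRITE c=14  (c history now [(2, 25), (4, 14)])
v5: WRITE d=22  (d history now [(1, 7), (3, 22), (5, 22)])
READ d @v1: history=[(1, 7), (3, 22), (5, 22)] -> pick v1 -> 7
v6: WRITE d=17  (d history now [(1, 7), (3, 22), (5, 22), (6, 17)])
v7: WRITE c=60  (c history now [(2, 25), (4, 14), (7, 60)])
READ a @v1: history=[] -> no version <= 1 -> NONE
v8: WRITE d=23  (d history now [(1, 7), (3, 22), (5, 22), (6, 17), (8, 23)])
READ c @v5: history=[(2, 25), (4, 14), (7, 60)] -> pick v4 -> 14
v9: WRITE d=27  (d history now [(1, 7), (3, 22), (5, 22), (6, 17), (8, 23), (9, 27)])
READ d @v2: history=[(1, 7), (3, 22), (5, 22), (6, 17), (8, 23), (9, 27)] -> pick v1 -> 7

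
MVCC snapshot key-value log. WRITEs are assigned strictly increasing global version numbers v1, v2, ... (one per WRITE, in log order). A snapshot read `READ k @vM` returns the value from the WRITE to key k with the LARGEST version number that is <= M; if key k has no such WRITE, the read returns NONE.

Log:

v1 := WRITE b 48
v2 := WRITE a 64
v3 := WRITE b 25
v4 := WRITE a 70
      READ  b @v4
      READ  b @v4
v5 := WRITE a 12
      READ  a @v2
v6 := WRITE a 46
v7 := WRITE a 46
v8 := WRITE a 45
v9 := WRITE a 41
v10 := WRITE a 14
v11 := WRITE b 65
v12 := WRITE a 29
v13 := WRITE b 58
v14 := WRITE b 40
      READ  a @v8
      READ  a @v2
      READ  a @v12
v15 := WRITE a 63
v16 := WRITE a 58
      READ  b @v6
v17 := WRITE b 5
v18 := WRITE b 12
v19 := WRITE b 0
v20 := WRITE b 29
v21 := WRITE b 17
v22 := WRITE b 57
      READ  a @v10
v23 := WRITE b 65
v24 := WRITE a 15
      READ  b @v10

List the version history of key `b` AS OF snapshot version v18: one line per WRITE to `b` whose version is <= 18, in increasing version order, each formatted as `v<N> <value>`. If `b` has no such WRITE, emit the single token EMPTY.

Answer: v1 48
v3 25
v11 65
v13 58
v14 40
v17 5
v18 12

Derivation:
Scan writes for key=b with version <= 18:
  v1 WRITE b 48 -> keep
  v2 WRITE a 64 -> skip
  v3 WRITE b 25 -> keep
  v4 WRITE a 70 -> skip
  v5 WRITE a 12 -> skip
  v6 WRITE a 46 -> skip
  v7 WRITE a 46 -> skip
  v8 WRITE a 45 -> skip
  v9 WRITE a 41 -> skip
  v10 WRITE a 14 -> skip
  v11 WRITE b 65 -> keep
  v12 WRITE a 29 -> skip
  v13 WRITE b 58 -> keep
  v14 WRITE b 40 -> keep
  v15 WRITE a 63 -> skip
  v16 WRITE a 58 -> skip
  v17 WRITE b 5 -> keep
  v18 WRITE b 12 -> keep
  v19 WRITE b 0 -> drop (> snap)
  v20 WRITE b 29 -> drop (> snap)
  v21 WRITE b 17 -> drop (> snap)
  v22 WRITE b 57 -> drop (> snap)
  v23 WRITE b 65 -> drop (> snap)
  v24 WRITE a 15 -> skip
Collected: [(1, 48), (3, 25), (11, 65), (13, 58), (14, 40), (17, 5), (18, 12)]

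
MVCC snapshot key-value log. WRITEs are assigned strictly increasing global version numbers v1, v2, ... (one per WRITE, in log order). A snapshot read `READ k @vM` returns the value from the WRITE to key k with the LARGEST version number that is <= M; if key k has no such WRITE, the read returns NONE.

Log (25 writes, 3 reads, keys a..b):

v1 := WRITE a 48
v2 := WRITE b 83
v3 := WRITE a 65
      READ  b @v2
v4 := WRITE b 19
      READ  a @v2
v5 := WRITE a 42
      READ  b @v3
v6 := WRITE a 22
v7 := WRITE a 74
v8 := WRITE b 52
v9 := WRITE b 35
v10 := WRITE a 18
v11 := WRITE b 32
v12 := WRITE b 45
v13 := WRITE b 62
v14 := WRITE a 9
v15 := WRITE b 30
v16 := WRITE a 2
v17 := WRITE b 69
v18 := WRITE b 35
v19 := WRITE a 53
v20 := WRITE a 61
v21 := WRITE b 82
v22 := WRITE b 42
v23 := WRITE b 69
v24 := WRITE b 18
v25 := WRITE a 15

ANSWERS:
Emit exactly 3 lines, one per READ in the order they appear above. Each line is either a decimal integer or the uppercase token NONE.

Answer: 83
48
83

Derivation:
v1: WRITE a=48  (a history now [(1, 48)])
v2: WRITE b=83  (b history now [(2, 83)])
v3: WRITE a=65  (a history now [(1, 48), (3, 65)])
READ b @v2: history=[(2, 83)] -> pick v2 -> 83
v4: WRITE b=19  (b history now [(2, 83), (4, 19)])
READ a @v2: history=[(1, 48), (3, 65)] -> pick v1 -> 48
v5: WRITE a=42  (a history now [(1, 48), (3, 65), (5, 42)])
READ b @v3: history=[(2, 83), (4, 19)] -> pick v2 -> 83
v6: WRITE a=22  (a history now [(1, 48), (3, 65), (5, 42), (6, 22)])
v7: WRITE a=74  (a history now [(1, 48), (3, 65), (5, 42), (6, 22), (7, 74)])
v8: WRITE b=52  (b history now [(2, 83), (4, 19), (8, 52)])
v9: WRITE b=35  (b history now [(2, 83), (4, 19), (8, 52), (9, 35)])
v10: WRITE a=18  (a history now [(1, 48), (3, 65), (5, 42), (6, 22), (7, 74), (10, 18)])
v11: WRITE b=32  (b history now [(2, 83), (4, 19), (8, 52), (9, 35), (11, 32)])
v12: WRITE b=45  (b history now [(2, 83), (4, 19), (8, 52), (9, 35), (11, 32), (12, 45)])
v13: WRITE b=62  (b history now [(2, 83), (4, 19), (8, 52), (9, 35), (11, 32), (12, 45), (13, 62)])
v14: WRITE a=9  (a history now [(1, 48), (3, 65), (5, 42), (6, 22), (7, 74), (10, 18), (14, 9)])
v15: WRITE b=30  (b history now [(2, 83), (4, 19), (8, 52), (9, 35), (11, 32), (12, 45), (13, 62), (15, 30)])
v16: WRITE a=2  (a history now [(1, 48), (3, 65), (5, 42), (6, 22), (7, 74), (10, 18), (14, 9), (16, 2)])
v17: WRITE b=69  (b history now [(2, 83), (4, 19), (8, 52), (9, 35), (11, 32), (12, 45), (13, 62), (15, 30), (17, 69)])
v18: WRITE b=35  (b history now [(2, 83), (4, 19), (8, 52), (9, 35), (11, 32), (12, 45), (13, 62), (15, 30), (17, 69), (18, 35)])
v19: WRITE a=53  (a history now [(1, 48), (3, 65), (5, 42), (6, 22), (7, 74), (10, 18), (14, 9), (16, 2), (19, 53)])
v20: WRITE a=61  (a history now [(1, 48), (3, 65), (5, 42), (6, 22), (7, 74), (10, 18), (14, 9), (16, 2), (19, 53), (20, 61)])
v21: WRITE b=82  (b history now [(2, 83), (4, 19), (8, 52), (9, 35), (11, 32), (12, 45), (13, 62), (15, 30), (17, 69), (18, 35), (21, 82)])
v22: WRITE b=42  (b history now [(2, 83), (4, 19), (8, 52), (9, 35), (11, 32), (12, 45), (13, 62), (15, 30), (17, 69), (18, 35), (21, 82), (22, 42)])
v23: WRITE b=69  (b history now [(2, 83), (4, 19), (8, 52), (9, 35), (11, 32), (12, 45), (13, 62), (15, 30), (17, 69), (18, 35), (21, 82), (22, 42), (23, 69)])
v24: WRITE b=18  (b history now [(2, 83), (4, 19), (8, 52), (9, 35), (11, 32), (12, 45), (13, 62), (15, 30), (17, 69), (18, 35), (21, 82), (22, 42), (23, 69), (24, 18)])
v25: WRITE a=15  (a history now [(1, 48), (3, 65), (5, 42), (6, 22), (7, 74), (10, 18), (14, 9), (16, 2), (19, 53), (20, 61), (25, 15)])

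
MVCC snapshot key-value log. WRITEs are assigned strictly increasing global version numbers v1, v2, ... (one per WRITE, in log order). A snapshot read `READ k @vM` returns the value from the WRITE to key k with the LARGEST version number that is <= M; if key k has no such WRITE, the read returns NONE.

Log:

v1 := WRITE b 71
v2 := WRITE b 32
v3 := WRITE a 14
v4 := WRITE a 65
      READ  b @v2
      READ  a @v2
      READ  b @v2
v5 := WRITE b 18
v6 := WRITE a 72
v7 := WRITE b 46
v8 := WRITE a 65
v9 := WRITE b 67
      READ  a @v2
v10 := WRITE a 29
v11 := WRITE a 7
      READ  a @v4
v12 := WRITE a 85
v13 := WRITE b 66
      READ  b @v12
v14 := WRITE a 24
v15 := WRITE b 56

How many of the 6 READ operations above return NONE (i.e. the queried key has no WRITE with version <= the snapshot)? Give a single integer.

Answer: 2

Derivation:
v1: WRITE b=71  (b history now [(1, 71)])
v2: WRITE b=32  (b history now [(1, 71), (2, 32)])
v3: WRITE a=14  (a history now [(3, 14)])
v4: WRITE a=65  (a history now [(3, 14), (4, 65)])
READ b @v2: history=[(1, 71), (2, 32)] -> pick v2 -> 32
READ a @v2: history=[(3, 14), (4, 65)] -> no version <= 2 -> NONE
READ b @v2: history=[(1, 71), (2, 32)] -> pick v2 -> 32
v5: WRITE b=18  (b history now [(1, 71), (2, 32), (5, 18)])
v6: WRITE a=72  (a history now [(3, 14), (4, 65), (6, 72)])
v7: WRITE b=46  (b history now [(1, 71), (2, 32), (5, 18), (7, 46)])
v8: WRITE a=65  (a history now [(3, 14), (4, 65), (6, 72), (8, 65)])
v9: WRITE b=67  (b history now [(1, 71), (2, 32), (5, 18), (7, 46), (9, 67)])
READ a @v2: history=[(3, 14), (4, 65), (6, 72), (8, 65)] -> no version <= 2 -> NONE
v10: WRITE a=29  (a history now [(3, 14), (4, 65), (6, 72), (8, 65), (10, 29)])
v11: WRITE a=7  (a history now [(3, 14), (4, 65), (6, 72), (8, 65), (10, 29), (11, 7)])
READ a @v4: history=[(3, 14), (4, 65), (6, 72), (8, 65), (10, 29), (11, 7)] -> pick v4 -> 65
v12: WRITE a=85  (a history now [(3, 14), (4, 65), (6, 72), (8, 65), (10, 29), (11, 7), (12, 85)])
v13: WRITE b=66  (b history now [(1, 71), (2, 32), (5, 18), (7, 46), (9, 67), (13, 66)])
READ b @v12: history=[(1, 71), (2, 32), (5, 18), (7, 46), (9, 67), (13, 66)] -> pick v9 -> 67
v14: WRITE a=24  (a history now [(3, 14), (4, 65), (6, 72), (8, 65), (10, 29), (11, 7), (12, 85), (14, 24)])
v15: WRITE b=56  (b history now [(1, 71), (2, 32), (5, 18), (7, 46), (9, 67), (13, 66), (15, 56)])
Read results in order: ['32', 'NONE', '32', 'NONE', '65', '67']
NONE count = 2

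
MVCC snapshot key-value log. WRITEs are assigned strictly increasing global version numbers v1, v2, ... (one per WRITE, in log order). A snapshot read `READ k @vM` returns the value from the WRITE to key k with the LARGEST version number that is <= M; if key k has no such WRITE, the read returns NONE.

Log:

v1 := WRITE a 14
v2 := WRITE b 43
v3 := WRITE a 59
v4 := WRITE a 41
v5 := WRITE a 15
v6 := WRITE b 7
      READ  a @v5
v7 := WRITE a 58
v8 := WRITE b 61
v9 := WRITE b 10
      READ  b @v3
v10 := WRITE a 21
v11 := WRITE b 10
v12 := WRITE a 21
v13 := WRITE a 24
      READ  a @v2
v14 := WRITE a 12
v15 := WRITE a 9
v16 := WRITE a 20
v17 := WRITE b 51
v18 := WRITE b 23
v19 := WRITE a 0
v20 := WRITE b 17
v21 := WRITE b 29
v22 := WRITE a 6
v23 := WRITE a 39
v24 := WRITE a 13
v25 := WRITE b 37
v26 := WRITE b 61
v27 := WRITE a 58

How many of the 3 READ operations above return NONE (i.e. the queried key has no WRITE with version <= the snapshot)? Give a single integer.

Answer: 0

Derivation:
v1: WRITE a=14  (a history now [(1, 14)])
v2: WRITE b=43  (b history now [(2, 43)])
v3: WRITE a=59  (a history now [(1, 14), (3, 59)])
v4: WRITE a=41  (a history now [(1, 14), (3, 59), (4, 41)])
v5: WRITE a=15  (a history now [(1, 14), (3, 59), (4, 41), (5, 15)])
v6: WRITE b=7  (b history now [(2, 43), (6, 7)])
READ a @v5: history=[(1, 14), (3, 59), (4, 41), (5, 15)] -> pick v5 -> 15
v7: WRITE a=58  (a history now [(1, 14), (3, 59), (4, 41), (5, 15), (7, 58)])
v8: WRITE b=61  (b history now [(2, 43), (6, 7), (8, 61)])
v9: WRITE b=10  (b history now [(2, 43), (6, 7), (8, 61), (9, 10)])
READ b @v3: history=[(2, 43), (6, 7), (8, 61), (9, 10)] -> pick v2 -> 43
v10: WRITE a=21  (a history now [(1, 14), (3, 59), (4, 41), (5, 15), (7, 58), (10, 21)])
v11: WRITE b=10  (b history now [(2, 43), (6, 7), (8, 61), (9, 10), (11, 10)])
v12: WRITE a=21  (a history now [(1, 14), (3, 59), (4, 41), (5, 15), (7, 58), (10, 21), (12, 21)])
v13: WRITE a=24  (a history now [(1, 14), (3, 59), (4, 41), (5, 15), (7, 58), (10, 21), (12, 21), (13, 24)])
READ a @v2: history=[(1, 14), (3, 59), (4, 41), (5, 15), (7, 58), (10, 21), (12, 21), (13, 24)] -> pick v1 -> 14
v14: WRITE a=12  (a history now [(1, 14), (3, 59), (4, 41), (5, 15), (7, 58), (10, 21), (12, 21), (13, 24), (14, 12)])
v15: WRITE a=9  (a history now [(1, 14), (3, 59), (4, 41), (5, 15), (7, 58), (10, 21), (12, 21), (13, 24), (14, 12), (15, 9)])
v16: WRITE a=20  (a history now [(1, 14), (3, 59), (4, 41), (5, 15), (7, 58), (10, 21), (12, 21), (13, 24), (14, 12), (15, 9), (16, 20)])
v17: WRITE b=51  (b history now [(2, 43), (6, 7), (8, 61), (9, 10), (11, 10), (17, 51)])
v18: WRITE b=23  (b history now [(2, 43), (6, 7), (8, 61), (9, 10), (11, 10), (17, 51), (18, 23)])
v19: WRITE a=0  (a history now [(1, 14), (3, 59), (4, 41), (5, 15), (7, 58), (10, 21), (12, 21), (13, 24), (14, 12), (15, 9), (16, 20), (19, 0)])
v20: WRITE b=17  (b history now [(2, 43), (6, 7), (8, 61), (9, 10), (11, 10), (17, 51), (18, 23), (20, 17)])
v21: WRITE b=29  (b history now [(2, 43), (6, 7), (8, 61), (9, 10), (11, 10), (17, 51), (18, 23), (20, 17), (21, 29)])
v22: WRITE a=6  (a history now [(1, 14), (3, 59), (4, 41), (5, 15), (7, 58), (10, 21), (12, 21), (13, 24), (14, 12), (15, 9), (16, 20), (19, 0), (22, 6)])
v23: WRITE a=39  (a history now [(1, 14), (3, 59), (4, 41), (5, 15), (7, 58), (10, 21), (12, 21), (13, 24), (14, 12), (15, 9), (16, 20), (19, 0), (22, 6), (23, 39)])
v24: WRITE a=13  (a history now [(1, 14), (3, 59), (4, 41), (5, 15), (7, 58), (10, 21), (12, 21), (13, 24), (14, 12), (15, 9), (16, 20), (19, 0), (22, 6), (23, 39), (24, 13)])
v25: WRITE b=37  (b history now [(2, 43), (6, 7), (8, 61), (9, 10), (11, 10), (17, 51), (18, 23), (20, 17), (21, 29), (25, 37)])
v26: WRITE b=61  (b history now [(2, 43), (6, 7), (8, 61), (9, 10), (11, 10), (17, 51), (18, 23), (20, 17), (21, 29), (25, 37), (26, 61)])
v27: WRITE a=58  (a history now [(1, 14), (3, 59), (4, 41), (5, 15), (7, 58), (10, 21), (12, 21), (13, 24), (14, 12), (15, 9), (16, 20), (19, 0), (22, 6), (23, 39), (24, 13), (27, 58)])
Read results in order: ['15', '43', '14']
NONE count = 0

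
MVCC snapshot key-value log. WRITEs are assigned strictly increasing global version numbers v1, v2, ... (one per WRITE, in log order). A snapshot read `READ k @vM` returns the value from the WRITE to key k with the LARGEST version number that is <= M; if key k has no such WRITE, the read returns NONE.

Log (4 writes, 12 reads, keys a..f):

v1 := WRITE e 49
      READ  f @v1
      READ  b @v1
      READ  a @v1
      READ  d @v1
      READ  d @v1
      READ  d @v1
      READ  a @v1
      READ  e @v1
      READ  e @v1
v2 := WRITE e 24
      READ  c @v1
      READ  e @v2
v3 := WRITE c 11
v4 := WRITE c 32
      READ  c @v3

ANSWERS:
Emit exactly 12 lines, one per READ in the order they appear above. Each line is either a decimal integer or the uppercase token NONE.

Answer: NONE
NONE
NONE
NONE
NONE
NONE
NONE
49
49
NONE
24
11

Derivation:
v1: WRITE e=49  (e history now [(1, 49)])
READ f @v1: history=[] -> no version <= 1 -> NONE
READ b @v1: history=[] -> no version <= 1 -> NONE
READ a @v1: history=[] -> no version <= 1 -> NONE
READ d @v1: history=[] -> no version <= 1 -> NONE
READ d @v1: history=[] -> no version <= 1 -> NONE
READ d @v1: history=[] -> no version <= 1 -> NONE
READ a @v1: history=[] -> no version <= 1 -> NONE
READ e @v1: history=[(1, 49)] -> pick v1 -> 49
READ e @v1: history=[(1, 49)] -> pick v1 -> 49
v2: WRITE e=24  (e history now [(1, 49), (2, 24)])
READ c @v1: history=[] -> no version <= 1 -> NONE
READ e @v2: history=[(1, 49), (2, 24)] -> pick v2 -> 24
v3: WRITE c=11  (c history now [(3, 11)])
v4: WRITE c=32  (c history now [(3, 11), (4, 32)])
READ c @v3: history=[(3, 11), (4, 32)] -> pick v3 -> 11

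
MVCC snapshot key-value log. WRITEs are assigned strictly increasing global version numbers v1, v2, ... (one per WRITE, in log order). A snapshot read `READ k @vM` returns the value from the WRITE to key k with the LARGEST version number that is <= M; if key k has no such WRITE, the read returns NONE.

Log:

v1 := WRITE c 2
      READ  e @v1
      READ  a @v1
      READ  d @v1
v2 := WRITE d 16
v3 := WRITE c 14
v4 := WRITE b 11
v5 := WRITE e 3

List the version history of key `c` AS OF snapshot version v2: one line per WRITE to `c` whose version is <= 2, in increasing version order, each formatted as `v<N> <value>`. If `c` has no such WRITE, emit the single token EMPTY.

Scan writes for key=c with version <= 2:
  v1 WRITE c 2 -> keep
  v2 WRITE d 16 -> skip
  v3 WRITE c 14 -> drop (> snap)
  v4 WRITE b 11 -> skip
  v5 WRITE e 3 -> skip
Collected: [(1, 2)]

Answer: v1 2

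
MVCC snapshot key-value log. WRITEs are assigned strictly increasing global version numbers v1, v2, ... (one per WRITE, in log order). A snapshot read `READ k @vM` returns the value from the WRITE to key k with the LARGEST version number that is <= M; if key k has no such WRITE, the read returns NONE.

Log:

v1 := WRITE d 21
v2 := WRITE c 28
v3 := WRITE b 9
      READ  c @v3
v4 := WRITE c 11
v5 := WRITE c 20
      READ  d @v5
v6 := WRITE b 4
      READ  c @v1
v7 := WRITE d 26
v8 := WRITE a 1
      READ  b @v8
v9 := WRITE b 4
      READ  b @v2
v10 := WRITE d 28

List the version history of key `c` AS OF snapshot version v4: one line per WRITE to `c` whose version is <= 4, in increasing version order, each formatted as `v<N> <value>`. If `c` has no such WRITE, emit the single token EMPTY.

Answer: v2 28
v4 11

Derivation:
Scan writes for key=c with version <= 4:
  v1 WRITE d 21 -> skip
  v2 WRITE c 28 -> keep
  v3 WRITE b 9 -> skip
  v4 WRITE c 11 -> keep
  v5 WRITE c 20 -> drop (> snap)
  v6 WRITE b 4 -> skip
  v7 WRITE d 26 -> skip
  v8 WRITE a 1 -> skip
  v9 WRITE b 4 -> skip
  v10 WRITE d 28 -> skip
Collected: [(2, 28), (4, 11)]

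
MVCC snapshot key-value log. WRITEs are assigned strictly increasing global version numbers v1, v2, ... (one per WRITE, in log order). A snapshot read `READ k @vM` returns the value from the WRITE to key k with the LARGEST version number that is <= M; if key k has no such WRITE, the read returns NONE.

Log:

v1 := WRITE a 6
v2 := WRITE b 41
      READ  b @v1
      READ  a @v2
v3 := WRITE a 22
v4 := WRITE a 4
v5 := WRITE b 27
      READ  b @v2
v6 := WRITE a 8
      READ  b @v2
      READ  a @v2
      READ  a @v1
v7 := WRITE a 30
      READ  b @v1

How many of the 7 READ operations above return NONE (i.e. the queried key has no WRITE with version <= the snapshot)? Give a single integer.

Answer: 2

Derivation:
v1: WRITE a=6  (a history now [(1, 6)])
v2: WRITE b=41  (b history now [(2, 41)])
READ b @v1: history=[(2, 41)] -> no version <= 1 -> NONE
READ a @v2: history=[(1, 6)] -> pick v1 -> 6
v3: WRITE a=22  (a history now [(1, 6), (3, 22)])
v4: WRITE a=4  (a history now [(1, 6), (3, 22), (4, 4)])
v5: WRITE b=27  (b history now [(2, 41), (5, 27)])
READ b @v2: history=[(2, 41), (5, 27)] -> pick v2 -> 41
v6: WRITE a=8  (a history now [(1, 6), (3, 22), (4, 4), (6, 8)])
READ b @v2: history=[(2, 41), (5, 27)] -> pick v2 -> 41
READ a @v2: history=[(1, 6), (3, 22), (4, 4), (6, 8)] -> pick v1 -> 6
READ a @v1: history=[(1, 6), (3, 22), (4, 4), (6, 8)] -> pick v1 -> 6
v7: WRITE a=30  (a history now [(1, 6), (3, 22), (4, 4), (6, 8), (7, 30)])
READ b @v1: history=[(2, 41), (5, 27)] -> no version <= 1 -> NONE
Read results in order: ['NONE', '6', '41', '41', '6', '6', 'NONE']
NONE count = 2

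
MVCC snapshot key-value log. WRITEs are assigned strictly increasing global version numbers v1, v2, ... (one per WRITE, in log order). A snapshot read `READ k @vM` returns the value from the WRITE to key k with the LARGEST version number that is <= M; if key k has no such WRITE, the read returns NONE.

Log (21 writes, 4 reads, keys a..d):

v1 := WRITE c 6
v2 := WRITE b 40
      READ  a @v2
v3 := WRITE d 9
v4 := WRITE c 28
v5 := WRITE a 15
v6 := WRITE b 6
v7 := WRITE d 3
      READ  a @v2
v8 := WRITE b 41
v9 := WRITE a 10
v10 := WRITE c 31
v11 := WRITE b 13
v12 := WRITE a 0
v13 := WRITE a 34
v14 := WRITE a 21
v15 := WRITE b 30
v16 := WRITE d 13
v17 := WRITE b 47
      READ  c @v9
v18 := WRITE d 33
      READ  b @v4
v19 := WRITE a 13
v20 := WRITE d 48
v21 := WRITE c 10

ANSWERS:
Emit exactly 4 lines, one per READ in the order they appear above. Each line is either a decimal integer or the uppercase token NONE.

Answer: NONE
NONE
28
40

Derivation:
v1: WRITE c=6  (c history now [(1, 6)])
v2: WRITE b=40  (b history now [(2, 40)])
READ a @v2: history=[] -> no version <= 2 -> NONE
v3: WRITE d=9  (d history now [(3, 9)])
v4: WRITE c=28  (c history now [(1, 6), (4, 28)])
v5: WRITE a=15  (a history now [(5, 15)])
v6: WRITE b=6  (b history now [(2, 40), (6, 6)])
v7: WRITE d=3  (d history now [(3, 9), (7, 3)])
READ a @v2: history=[(5, 15)] -> no version <= 2 -> NONE
v8: WRITE b=41  (b history now [(2, 40), (6, 6), (8, 41)])
v9: WRITE a=10  (a history now [(5, 15), (9, 10)])
v10: WRITE c=31  (c history now [(1, 6), (4, 28), (10, 31)])
v11: WRITE b=13  (b history now [(2, 40), (6, 6), (8, 41), (11, 13)])
v12: WRITE a=0  (a history now [(5, 15), (9, 10), (12, 0)])
v13: WRITE a=34  (a history now [(5, 15), (9, 10), (12, 0), (13, 34)])
v14: WRITE a=21  (a history now [(5, 15), (9, 10), (12, 0), (13, 34), (14, 21)])
v15: WRITE b=30  (b history now [(2, 40), (6, 6), (8, 41), (11, 13), (15, 30)])
v16: WRITE d=13  (d history now [(3, 9), (7, 3), (16, 13)])
v17: WRITE b=47  (b history now [(2, 40), (6, 6), (8, 41), (11, 13), (15, 30), (17, 47)])
READ c @v9: history=[(1, 6), (4, 28), (10, 31)] -> pick v4 -> 28
v18: WRITE d=33  (d history now [(3, 9), (7, 3), (16, 13), (18, 33)])
READ b @v4: history=[(2, 40), (6, 6), (8, 41), (11, 13), (15, 30), (17, 47)] -> pick v2 -> 40
v19: WRITE a=13  (a history now [(5, 15), (9, 10), (12, 0), (13, 34), (14, 21), (19, 13)])
v20: WRITE d=48  (d history now [(3, 9), (7, 3), (16, 13), (18, 33), (20, 48)])
v21: WRITE c=10  (c history now [(1, 6), (4, 28), (10, 31), (21, 10)])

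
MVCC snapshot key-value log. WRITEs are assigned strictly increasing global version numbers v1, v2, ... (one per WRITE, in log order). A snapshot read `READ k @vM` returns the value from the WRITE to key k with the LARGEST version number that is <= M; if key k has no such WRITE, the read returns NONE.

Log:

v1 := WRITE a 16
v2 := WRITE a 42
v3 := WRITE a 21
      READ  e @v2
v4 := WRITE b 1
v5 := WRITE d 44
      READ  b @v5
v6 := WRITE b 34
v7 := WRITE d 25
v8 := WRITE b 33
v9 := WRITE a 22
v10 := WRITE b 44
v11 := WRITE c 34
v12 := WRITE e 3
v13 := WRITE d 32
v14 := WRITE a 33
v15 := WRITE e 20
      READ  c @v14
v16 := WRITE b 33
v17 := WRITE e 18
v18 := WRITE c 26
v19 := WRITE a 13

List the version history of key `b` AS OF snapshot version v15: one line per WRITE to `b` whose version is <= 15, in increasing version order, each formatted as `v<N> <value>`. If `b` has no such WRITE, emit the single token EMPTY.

Answer: v4 1
v6 34
v8 33
v10 44

Derivation:
Scan writes for key=b with version <= 15:
  v1 WRITE a 16 -> skip
  v2 WRITE a 42 -> skip
  v3 WRITE a 21 -> skip
  v4 WRITE b 1 -> keep
  v5 WRITE d 44 -> skip
  v6 WRITE b 34 -> keep
  v7 WRITE d 25 -> skip
  v8 WRITE b 33 -> keep
  v9 WRITE a 22 -> skip
  v10 WRITE b 44 -> keep
  v11 WRITE c 34 -> skip
  v12 WRITE e 3 -> skip
  v13 WRITE d 32 -> skip
  v14 WRITE a 33 -> skip
  v15 WRITE e 20 -> skip
  v16 WRITE b 33 -> drop (> snap)
  v17 WRITE e 18 -> skip
  v18 WRITE c 26 -> skip
  v19 WRITE a 13 -> skip
Collected: [(4, 1), (6, 34), (8, 33), (10, 44)]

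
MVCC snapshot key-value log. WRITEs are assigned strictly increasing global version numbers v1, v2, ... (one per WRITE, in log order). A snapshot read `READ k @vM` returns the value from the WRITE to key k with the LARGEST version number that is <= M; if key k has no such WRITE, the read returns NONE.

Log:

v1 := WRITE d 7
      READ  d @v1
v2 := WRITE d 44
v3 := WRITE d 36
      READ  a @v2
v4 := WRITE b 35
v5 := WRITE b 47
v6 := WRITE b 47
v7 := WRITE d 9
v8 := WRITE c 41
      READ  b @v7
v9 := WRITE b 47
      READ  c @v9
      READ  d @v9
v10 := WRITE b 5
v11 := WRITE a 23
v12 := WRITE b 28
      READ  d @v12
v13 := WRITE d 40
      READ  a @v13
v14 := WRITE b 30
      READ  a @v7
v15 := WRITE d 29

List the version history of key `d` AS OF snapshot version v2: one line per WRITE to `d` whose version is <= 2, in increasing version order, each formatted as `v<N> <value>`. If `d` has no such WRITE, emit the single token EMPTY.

Answer: v1 7
v2 44

Derivation:
Scan writes for key=d with version <= 2:
  v1 WRITE d 7 -> keep
  v2 WRITE d 44 -> keep
  v3 WRITE d 36 -> drop (> snap)
  v4 WRITE b 35 -> skip
  v5 WRITE b 47 -> skip
  v6 WRITE b 47 -> skip
  v7 WRITE d 9 -> drop (> snap)
  v8 WRITE c 41 -> skip
  v9 WRITE b 47 -> skip
  v10 WRITE b 5 -> skip
  v11 WRITE a 23 -> skip
  v12 WRITE b 28 -> skip
  v13 WRITE d 40 -> drop (> snap)
  v14 WRITE b 30 -> skip
  v15 WRITE d 29 -> drop (> snap)
Collected: [(1, 7), (2, 44)]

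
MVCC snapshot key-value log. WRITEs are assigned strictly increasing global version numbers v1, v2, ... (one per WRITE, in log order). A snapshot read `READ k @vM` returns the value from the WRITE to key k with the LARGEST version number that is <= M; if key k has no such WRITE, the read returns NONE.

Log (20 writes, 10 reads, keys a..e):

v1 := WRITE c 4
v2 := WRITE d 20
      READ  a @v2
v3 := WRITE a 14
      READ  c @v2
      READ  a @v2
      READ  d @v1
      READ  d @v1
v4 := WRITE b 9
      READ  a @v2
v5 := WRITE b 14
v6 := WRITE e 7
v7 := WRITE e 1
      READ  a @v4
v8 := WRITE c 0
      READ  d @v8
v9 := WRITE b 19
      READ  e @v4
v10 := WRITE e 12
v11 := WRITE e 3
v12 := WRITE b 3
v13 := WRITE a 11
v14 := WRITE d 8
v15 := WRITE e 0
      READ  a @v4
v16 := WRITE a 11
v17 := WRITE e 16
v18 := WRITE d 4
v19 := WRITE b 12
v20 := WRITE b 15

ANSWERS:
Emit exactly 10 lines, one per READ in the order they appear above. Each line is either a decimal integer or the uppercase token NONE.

v1: WRITE c=4  (c history now [(1, 4)])
v2: WRITE d=20  (d history now [(2, 20)])
READ a @v2: history=[] -> no version <= 2 -> NONE
v3: WRITE a=14  (a history now [(3, 14)])
READ c @v2: history=[(1, 4)] -> pick v1 -> 4
READ a @v2: history=[(3, 14)] -> no version <= 2 -> NONE
READ d @v1: history=[(2, 20)] -> no version <= 1 -> NONE
READ d @v1: history=[(2, 20)] -> no version <= 1 -> NONE
v4: WRITE b=9  (b history now [(4, 9)])
READ a @v2: history=[(3, 14)] -> no version <= 2 -> NONE
v5: WRITE b=14  (b history now [(4, 9), (5, 14)])
v6: WRITE e=7  (e history now [(6, 7)])
v7: WRITE e=1  (e history now [(6, 7), (7, 1)])
READ a @v4: history=[(3, 14)] -> pick v3 -> 14
v8: WRITE c=0  (c history now [(1, 4), (8, 0)])
READ d @v8: history=[(2, 20)] -> pick v2 -> 20
v9: WRITE b=19  (b history now [(4, 9), (5, 14), (9, 19)])
READ e @v4: history=[(6, 7), (7, 1)] -> no version <= 4 -> NONE
v10: WRITE e=12  (e history now [(6, 7), (7, 1), (10, 12)])
v11: WRITE e=3  (e history now [(6, 7), (7, 1), (10, 12), (11, 3)])
v12: WRITE b=3  (b history now [(4, 9), (5, 14), (9, 19), (12, 3)])
v13: WRITE a=11  (a history now [(3, 14), (13, 11)])
v14: WRITE d=8  (d history now [(2, 20), (14, 8)])
v15: WRITE e=0  (e history now [(6, 7), (7, 1), (10, 12), (11, 3), (15, 0)])
READ a @v4: history=[(3, 14), (13, 11)] -> pick v3 -> 14
v16: WRITE a=11  (a history now [(3, 14), (13, 11), (16, 11)])
v17: WRITE e=16  (e history now [(6, 7), (7, 1), (10, 12), (11, 3), (15, 0), (17, 16)])
v18: WRITE d=4  (d history now [(2, 20), (14, 8), (18, 4)])
v19: WRITE b=12  (b history now [(4, 9), (5, 14), (9, 19), (12, 3), (19, 12)])
v20: WRITE b=15  (b history now [(4, 9), (5, 14), (9, 19), (12, 3), (19, 12), (20, 15)])

Answer: NONE
4
NONE
NONE
NONE
NONE
14
20
NONE
14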